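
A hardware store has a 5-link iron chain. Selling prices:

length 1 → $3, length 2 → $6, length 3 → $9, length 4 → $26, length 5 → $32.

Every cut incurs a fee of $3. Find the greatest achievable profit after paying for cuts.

32

Let net[k] be the best obtainable value from length k. For each k, try every first piece i and keep the best of price[i] + net[k−i] minus the 3 cut fee when i<k.
net[1] = 3
net[2] = 6
net[3] = 9
net[4] = 26
net[5] = 32
Best is to make no cuts and sell whole for $32.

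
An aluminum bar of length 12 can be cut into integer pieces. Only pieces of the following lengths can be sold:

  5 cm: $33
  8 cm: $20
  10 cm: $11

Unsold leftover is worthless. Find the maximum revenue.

66

Let r[k] be the best obtainable value from length k. For each k, try every first piece i and keep the best of price[i] + r[k−i].
r[1] = 0
r[2] = 0
r[3] = 0
r[4] = 0
r[5] = 33
r[6] = 33
r[7] = 33
r[8] = max(33+0, 20+0) = 33
r[9] = max(33+0, 20+0) = 33
r[10] = max(33+33, 20+0, 11+0) = 66
r[11] = max(33+33, 20+0, 11+0) = 66
r[12] = max(33+33, 20+0, 11+0) = 66
One optimal cutting: pieces 5 + 5 with 2 cm of scrap → $66.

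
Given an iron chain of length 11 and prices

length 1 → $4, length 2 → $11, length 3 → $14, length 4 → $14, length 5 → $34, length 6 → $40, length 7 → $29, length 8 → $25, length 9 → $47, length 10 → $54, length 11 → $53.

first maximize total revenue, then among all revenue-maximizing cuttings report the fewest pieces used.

2

Build r[k] bottom-up: r[k] = max over allowed piece i of (p[i] + r[k−i]).
r[1] = 4
r[2] = max(4+4, 11+0) = 11
r[3] = max(4+11, 11+4, 14+0) = 15
r[4] = max(4+15, 11+11, 14+4, 14+0) = 22
r[5] = max(4+22, 11+15, 14+11, 14+4, 34+0) = 34
r[6] = max(4+34, 11+22, 14+15, 14+11, 34+4, 40+0) = 40
r[7] = max(4+40, 11+34, 14+22, …, 40+4, 29+0) = 45
r[8] = max(4+45, 11+40, 14+34, …, 29+4, 25+0) = 51
r[9] = max(4+51, 11+45, 14+40, …, 25+4, 47+0) = 56
r[10] = max(4+56, 11+51, 14+45, …, 47+4, 54+0) = 68
r[11] = max(4+68, 11+56, 14+51, …, 54+4, 53+0) = 74
Maximum revenue is $74.
Now minimize piece count subject to staying optimal: for each k, pieces[k] = 1 + min over i with p[i]+r[k−i]=r[k] of pieces[k−i].
pieces[8] = 2
pieces[9] = 3
pieces[10] = 2
pieces[11] = 2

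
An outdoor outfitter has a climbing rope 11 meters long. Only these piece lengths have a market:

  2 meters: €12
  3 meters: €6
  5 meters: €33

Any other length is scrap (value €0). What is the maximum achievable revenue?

Consider every possible first cut. f[k] is the best of p[i]+f[k−i] over all sellable i≤k.
f[1] = 0
f[2] = 12
f[3] = max(12+0, 6+0) = 12
f[4] = max(12+12, 6+0) = 24
f[5] = max(12+12, 6+12, 33+0) = 33
f[6] = max(12+24, 6+12, 33+0) = 36
f[7] = max(12+33, 6+24, 33+12) = 45
f[8] = max(12+36, 6+33, 33+12) = 48
f[9] = max(12+45, 6+36, 33+24) = 57
f[10] = max(12+48, 6+45, 33+33) = 66
f[11] = max(12+57, 6+48, 33+36) = 69
One optimal cutting: 5 + 2 + 2 + 2 → €69.

69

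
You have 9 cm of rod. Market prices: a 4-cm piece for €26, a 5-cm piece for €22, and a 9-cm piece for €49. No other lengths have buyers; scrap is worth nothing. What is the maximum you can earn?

52

Build best[k] bottom-up: best[k] = max over allowed piece i of (p[i] + best[k−i]).
best[1] = 0
best[2] = 0
best[3] = 0
best[4] = 26
best[5] = 26
best[6] = 26
best[7] = 26
best[8] = 52  (first piece 4, then best[4]=26)
best[9] = 52
One optimal cutting: pieces 4 + 4 with 1 cm of scrap → €52.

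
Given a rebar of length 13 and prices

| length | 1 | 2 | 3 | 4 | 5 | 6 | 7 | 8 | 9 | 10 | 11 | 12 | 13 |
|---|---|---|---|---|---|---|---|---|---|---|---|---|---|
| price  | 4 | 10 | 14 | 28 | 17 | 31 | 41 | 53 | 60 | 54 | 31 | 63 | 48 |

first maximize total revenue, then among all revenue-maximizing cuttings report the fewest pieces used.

Let r[k] be the best obtainable value from length k. For each k, try every first piece i and keep the best of price[i] + r[k−i].
r[1] = 4
r[2] = 10
r[3] = 14  (first piece 1, then r[2]=10)
r[4] = 28
r[5] = 32  (first piece 1, then r[4]=28)
r[6] = 38  (first piece 2, then r[4]=28)
r[7] = 42  (first piece 1, then r[6]=38)
r[8] = 56  (first piece 4, then r[4]=28)
r[9] = 60  (first piece 1, then r[8]=56)
r[10] = 66  (first piece 2, then r[8]=56)
r[11] = 70  (first piece 1, then r[10]=66)
r[12] = 84  (first piece 4, then r[8]=56)
r[13] = 88  (first piece 1, then r[12]=84)
Maximum revenue is ₹88.
Now minimize piece count subject to staying optimal: for each k, pieces[k] = 1 + min over i with p[i]+r[k−i]=r[k] of pieces[k−i].
pieces[10] = 3
pieces[11] = 2
pieces[12] = 3
pieces[13] = 2

2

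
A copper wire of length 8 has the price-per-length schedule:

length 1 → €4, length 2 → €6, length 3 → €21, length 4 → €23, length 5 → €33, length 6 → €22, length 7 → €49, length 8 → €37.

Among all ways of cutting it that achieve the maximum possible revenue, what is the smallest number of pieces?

2

Consider every possible first cut. r[k] is the best of p[i]+r[k−i] over all sellable i≤k.
r[1] = 4
r[2] = max(4+4, 6+0) = 8
r[3] = max(4+8, 6+4, 21+0) = 21
r[4] = max(4+21, 6+8, 21+4, 23+0) = 25
r[5] = max(4+25, 6+21, 21+8, 23+4, 33+0) = 33
r[6] = max(4+33, 6+25, 21+21, 23+8, 33+4, 22+0) = 42
r[7] = max(4+42, 6+33, 21+25, …, 22+4, 49+0) = 49
r[8] = max(4+49, 6+42, 21+33, …, 49+4, 37+0) = 54
Maximum revenue is €54.
Now minimize piece count subject to staying optimal: for each k, pieces[k] = 1 + min over i with p[i]+r[k−i]=r[k] of pieces[k−i].
pieces[5] = 1
pieces[6] = 2
pieces[7] = 1
pieces[8] = 2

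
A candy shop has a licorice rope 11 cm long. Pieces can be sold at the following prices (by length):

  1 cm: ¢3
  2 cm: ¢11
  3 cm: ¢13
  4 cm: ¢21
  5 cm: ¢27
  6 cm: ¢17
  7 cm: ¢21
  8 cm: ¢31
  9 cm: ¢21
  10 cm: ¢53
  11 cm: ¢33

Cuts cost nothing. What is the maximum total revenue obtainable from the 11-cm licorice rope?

Consider every possible first cut. r[k] is the best of p[i]+r[k−i] over all sellable i≤k.
r[1] = 3
r[2] = max(3+3, 11+0) = 11
r[3] = max(3+11, 11+3, 13+0) = 14
r[4] = max(3+14, 11+11, 13+3, 21+0) = 22
r[5] = max(3+22, 11+14, 13+11, 21+3, 27+0) = 27
r[6] = max(3+27, 11+22, 13+14, 21+11, 27+3, 17+0) = 33
r[7] = max(3+33, 11+27, 13+22, …, 17+3, 21+0) = 38
r[8] = max(3+38, 11+33, 13+27, …, 21+3, 31+0) = 44
r[9] = max(3+44, 11+38, 13+33, …, 31+3, 21+0) = 49
r[10] = max(3+49, 11+44, 13+38, …, 21+3, 53+0) = 55
r[11] = max(3+55, 11+49, 13+44, …, 53+3, 33+0) = 60
One optimal cutting: 5 + 2 + 2 + 2 → ¢27 + ¢11 + ¢11 + ¢11 = ¢60.

60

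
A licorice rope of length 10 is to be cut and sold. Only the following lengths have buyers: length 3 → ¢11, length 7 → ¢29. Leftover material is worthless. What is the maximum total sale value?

40

Let best[k] be the best obtainable value from length k. For each k, try every first piece i and keep the best of price[i] + best[k−i].
best[1] = 0
best[2] = 0
best[3] = 11
best[4] = 11
best[5] = 11
best[6] = 22  (first piece 3, then best[3]=11)
best[7] = max(11+11, 29+0) = 29
best[8] = max(11+11, 29+0) = 29
best[9] = max(11+22, 29+0) = 33
best[10] = max(11+29, 29+11) = 40
One optimal cutting: 7 + 3 → ¢40.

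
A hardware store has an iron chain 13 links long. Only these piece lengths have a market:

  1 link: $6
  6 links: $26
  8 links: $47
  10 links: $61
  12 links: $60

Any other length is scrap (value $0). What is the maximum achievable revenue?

79

Let r[k] be the best obtainable value from length k. For each k, try every first piece i and keep the best of price[i] + r[k−i].
r[1] = 6
r[2] = 12  (first piece 1, then r[1]=6)
r[3] = 18  (first piece 1, then r[2]=12)
r[4] = 24  (first piece 1, then r[3]=18)
r[5] = 30  (first piece 1, then r[4]=24)
r[6] = max(6+30, 26+0) = 36
r[7] = max(6+36, 26+6) = 42
r[8] = max(6+42, 26+12, 47+0) = 48
r[9] = max(6+48, 26+18, 47+6) = 54
r[10] = max(6+54, 26+24, 47+12, 61+0) = 61
r[11] = max(6+61, 26+30, 47+18, 61+6) = 67
r[12] = max(6+67, 26+36, 47+24, 61+12, 60+0) = 73
r[13] = max(6+73, 26+42, 47+30, 61+18, 60+6) = 79
One optimal cutting: 10 + 1 + 1 + 1 → $79.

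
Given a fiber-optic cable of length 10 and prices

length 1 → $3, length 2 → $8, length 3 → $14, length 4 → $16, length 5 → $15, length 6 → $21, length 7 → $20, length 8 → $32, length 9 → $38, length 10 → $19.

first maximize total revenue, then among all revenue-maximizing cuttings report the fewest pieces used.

Build r[k] bottom-up: r[k] = max over allowed piece i of (p[i] + r[k−i]).
r[1] = 3
r[2] = max(3+3, 8+0) = 8
r[3] = max(3+8, 8+3, 14+0) = 14
r[4] = max(3+14, 8+8, 14+3, 16+0) = 17
r[5] = max(3+17, 8+14, 14+8, 16+3, 15+0) = 22
r[6] = max(3+22, 8+17, 14+14, 16+8, 15+3, 21+0) = 28
r[7] = max(3+28, 8+22, 14+17, …, 21+3, 20+0) = 31
r[8] = max(3+31, 8+28, 14+22, …, 20+3, 32+0) = 36
r[9] = max(3+36, 8+31, 14+28, …, 32+3, 38+0) = 42
r[10] = max(3+42, 8+36, 14+31, …, 38+3, 19+0) = 45
Maximum revenue is $45.
Now minimize piece count subject to staying optimal: for each k, pieces[k] = 1 + min over i with p[i]+r[k−i]=r[k] of pieces[k−i].
pieces[7] = 3
pieces[8] = 3
pieces[9] = 3
pieces[10] = 4

4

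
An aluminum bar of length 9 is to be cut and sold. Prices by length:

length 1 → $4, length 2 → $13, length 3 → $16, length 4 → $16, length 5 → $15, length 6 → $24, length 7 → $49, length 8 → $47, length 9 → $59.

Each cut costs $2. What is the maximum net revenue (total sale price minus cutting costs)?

Let v[k] be the best obtainable value from length k. For each k, try every first piece i and keep the best of price[i] + v[k−i] minus the 2 cut fee when i<k.
v[1] = 4
v[2] = 13
v[3] = 16
v[4] = 24  (first piece 2, then v[2]=13)
v[5] = 27  (first piece 2, then v[3]=16)
v[6] = 35  (first piece 2, then v[4]=24)
v[7] = 49
v[8] = 51  (first piece 1, then v[7]=49)
v[9] = 60  (first piece 2, then v[7]=49)
One optimal plan: pieces 7 + 2 (1 cut) → $62 − $2 = $60.

60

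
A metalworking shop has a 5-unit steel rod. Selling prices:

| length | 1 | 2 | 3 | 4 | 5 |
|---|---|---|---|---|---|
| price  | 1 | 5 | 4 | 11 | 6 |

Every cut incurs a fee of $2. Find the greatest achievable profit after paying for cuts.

10

Consider every possible first cut. v[k] is the best of p[i]+v[k−i] over all sellable i≤k, charging 2 whenever i<k.
v[1] = 1
v[2] = 5
v[3] = 4  (first piece 1, then v[2]=5)
v[4] = 11
v[5] = 10  (first piece 1, then v[4]=11)
One optimal plan: pieces 4 + 1 (1 cut) → $12 − $2 = $10.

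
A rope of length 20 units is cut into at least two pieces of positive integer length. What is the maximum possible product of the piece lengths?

Let f[k] be the best product for length k (with at least one cut). For each first piece i, the rest contributes max(k−i, f[k−i]).
f[2] = 1*max(1,0) = 1*1 = 1
f[3] = max(1*2, 2*1) = 2
f[4] = max(1*3, 2*2, 3*1) = 4
f[5] = max(1*4, 2*3, 3*2, 4*1) = 6
f[6] = max(1*6, 2*4, 3*3, 4*2, 5*1) = 9
f[7] = max(1*9, 2*6, 3*4, 4*3, 5*2, 6*1) = 12
f[8] = max(1*12, 2*9, 3*6, …, 6*2, 7*1) = 18
f[9] = max(1*18, 2*12, 3*9, …, 7*2, 8*1) = 27
f[10] = max(1*27, 2*18, 3*12, …, 8*2, 9*1) = 36
f[11] = max(1*36, 2*27, 3*18, …, 9*2, 10*1) = 54
f[12] = max(1*54, 2*36, 3*27, …, 10*2, 11*1) = 81
f[13] = max(1*81, 2*54, 3*36, …, 11*2, 12*1) = 108
f[14] = max(1*108, 2*81, 3*54, …, 12*2, 13*1) = 162
f[15] = max(1*162, 2*108, 3*81, …, 13*2, 14*1) = 243
f[16] = max(1*243, 2*162, 3*108, …, 14*2, 15*1) = 324
f[17] = max(1*324, 2*243, 3*162, …, 15*2, 16*1) = 486
f[18] = max(1*486, 2*324, 3*243, …, 16*2, 17*1) = 729
f[19] = max(1*729, 2*486, 3*324, …, 17*2, 18*1) = 972
f[20] = max(1*972, 2*729, 3*486, …, 18*2, 19*1) = 1458
One optimal split: 3 + 3 + 3 + 3 + 3 + 3 + 2; product 3*3*3*3*3*3*2 = 1458.

1458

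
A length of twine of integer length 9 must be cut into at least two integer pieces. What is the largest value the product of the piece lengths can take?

Let f[k] be the best product for length k (with at least one cut). For each first piece i, the rest contributes max(k−i, f[k−i]).
f[2] = 1*max(1,0) = 1*1 = 1
f[3] = max(1*2, 2*1) = 2
f[4] = max(1*3, 2*2, 3*1) = 4
f[5] = max(1*4, 2*3, 3*2, 4*1) = 6
f[6] = max(1*6, 2*4, 3*3, 4*2, 5*1) = 9
f[7] = max(1*9, 2*6, 3*4, 4*3, 5*2, 6*1) = 12
f[8] = max(1*12, 2*9, 3*6, …, 6*2, 7*1) = 18
f[9] = max(1*18, 2*12, 3*9, …, 7*2, 8*1) = 27
One optimal split: 3 + 3 + 3; product 3*3*3 = 27.

27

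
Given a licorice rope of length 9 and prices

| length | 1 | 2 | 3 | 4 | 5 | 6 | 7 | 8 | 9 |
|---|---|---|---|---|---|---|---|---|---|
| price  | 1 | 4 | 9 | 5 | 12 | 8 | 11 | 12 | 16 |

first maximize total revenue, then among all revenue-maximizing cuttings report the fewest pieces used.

3

Consider every possible first cut. r[k] is the best of p[i]+r[k−i] over all sellable i≤k.
r[1] = 1
r[2] = 4
r[3] = 9
r[4] = 10  (first piece 1, then r[3]=9)
r[5] = 13  (first piece 2, then r[3]=9)
r[6] = 18  (first piece 3, then r[3]=9)
r[7] = 19  (first piece 1, then r[6]=18)
r[8] = 22  (first piece 2, then r[6]=18)
r[9] = 27  (first piece 3, then r[6]=18)
Maximum revenue is ¢27.
Now minimize piece count subject to staying optimal: for each k, pieces[k] = 1 + min over i with p[i]+r[k−i]=r[k] of pieces[k−i].
pieces[6] = 2
pieces[7] = 3
pieces[8] = 3
pieces[9] = 3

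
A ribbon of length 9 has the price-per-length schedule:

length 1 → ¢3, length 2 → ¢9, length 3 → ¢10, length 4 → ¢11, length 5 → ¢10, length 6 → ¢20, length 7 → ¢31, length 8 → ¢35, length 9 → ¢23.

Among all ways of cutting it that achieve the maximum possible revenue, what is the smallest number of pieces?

Build r[k] bottom-up: r[k] = max over allowed piece i of (p[i] + r[k−i]).
r[1] = 3
r[2] = max(3+3, 9+0) = 9
r[3] = max(3+9, 9+3, 10+0) = 12
r[4] = max(3+12, 9+9, 10+3, 11+0) = 18
r[5] = max(3+18, 9+12, 10+9, 11+3, 10+0) = 21
r[6] = max(3+21, 9+18, 10+12, 11+9, 10+3, 20+0) = 27
r[7] = max(3+27, 9+21, 10+18, …, 20+3, 31+0) = 31
r[8] = max(3+31, 9+27, 10+21, …, 31+3, 35+0) = 36
r[9] = max(3+36, 9+31, 10+27, …, 35+3, 23+0) = 40
Maximum revenue is ¢40.
Now minimize piece count subject to staying optimal: for each k, pieces[k] = 1 + min over i with p[i]+r[k−i]=r[k] of pieces[k−i].
pieces[6] = 3
pieces[7] = 1
pieces[8] = 4
pieces[9] = 2

2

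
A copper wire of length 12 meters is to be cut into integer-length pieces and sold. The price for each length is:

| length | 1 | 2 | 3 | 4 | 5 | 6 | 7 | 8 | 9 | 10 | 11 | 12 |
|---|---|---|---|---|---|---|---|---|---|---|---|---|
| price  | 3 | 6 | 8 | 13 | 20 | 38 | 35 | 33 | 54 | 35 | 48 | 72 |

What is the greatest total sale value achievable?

76

Build v[k] bottom-up: v[k] = max over allowed piece i of (p[i] + v[k−i]).
v[1] = 3
v[2] = 6  (first piece 1, then v[1]=3)
v[3] = 9  (first piece 1, then v[2]=6)
v[4] = 13
v[5] = 20
v[6] = 38
v[7] = 41  (first piece 1, then v[6]=38)
v[8] = 44  (first piece 1, then v[7]=41)
v[9] = 54
v[10] = 57  (first piece 1, then v[9]=54)
v[11] = 60  (first piece 1, then v[10]=57)
v[12] = 76  (first piece 6, then v[6]=38)
One optimal cutting: 6 + 6 → €38 + €38 = €76.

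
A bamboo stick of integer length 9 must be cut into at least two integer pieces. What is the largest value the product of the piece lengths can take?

27

Define g[k] = max over 1≤i<k of i · max(k−i, g[k−i]); the inner max lets the remainder stay uncut if that's better.
g[2] = 1×max(1,0) = 1×1 = 1
g[3] = max(1×2, 2×1) = 2
g[4] = max(1×3, 2×2, 3×1) = 4
g[5] = max(1×4, 2×3, 3×2, 4×1) = 6
g[6] = max(1×6, 2×4, 3×3, 4×2, 5×1) = 9
g[7] = max(1×9, 2×6, 3×4, 4×3, 5×2, 6×1) = 12
g[8] = max(1×12, 2×9, 3×6, …, 6×2, 7×1) = 18
g[9] = max(1×18, 2×12, 3×9, …, 7×2, 8×1) = 27
One optimal split: 3 + 3 + 3; product 3×3×3 = 27.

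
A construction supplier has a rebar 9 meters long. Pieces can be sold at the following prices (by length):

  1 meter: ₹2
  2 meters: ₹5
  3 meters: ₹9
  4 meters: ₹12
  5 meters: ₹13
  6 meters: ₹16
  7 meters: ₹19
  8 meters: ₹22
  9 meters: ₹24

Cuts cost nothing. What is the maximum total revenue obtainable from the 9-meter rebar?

27

Build best[k] bottom-up: best[k] = max over allowed piece i of (p[i] + best[k−i]).
best[1] = 2
best[2] = 5
best[3] = 9
best[4] = 12
best[5] = 14  (first piece 1, then best[4]=12)
best[6] = 18  (first piece 3, then best[3]=9)
best[7] = 21  (first piece 3, then best[4]=12)
best[8] = 24  (first piece 4, then best[4]=12)
best[9] = 27  (first piece 3, then best[6]=18)
One optimal cutting: 3 + 3 + 3 → ₹9 + ₹9 + ₹9 = ₹27.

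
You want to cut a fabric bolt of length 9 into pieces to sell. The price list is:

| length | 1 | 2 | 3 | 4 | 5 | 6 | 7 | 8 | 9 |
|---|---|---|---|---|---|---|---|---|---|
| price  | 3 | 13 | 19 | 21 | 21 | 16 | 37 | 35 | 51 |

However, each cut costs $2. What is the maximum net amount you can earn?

53

Consider every possible first cut. net[k] is the best of p[i]+net[k−i] over all sellable i≤k, charging 2 whenever i<k.
net[1] = 3
net[2] = max(3+3-2, 13+0) = 13
net[3] = max(3+13-2, 13+3-2, 19+0) = 19
net[4] = max(3+19-2, 13+13-2, 19+3-2, 21+0) = 24
net[5] = max(3+24-2, 13+19-2, 19+13-2, 21+3-2, 21+0) = 30
net[6] = max(3+30-2, 13+24-2, 19+19-2, 21+13-2, 21+3-2, 16+0) = 36
net[7] = max(3+36-2, 13+30-2, 19+24-2, …, 16+3-2, 37+0) = 41
net[8] = max(3+41-2, 13+36-2, 19+30-2, …, 37+3-2, 35+0) = 47
net[9] = max(3+47-2, 13+41-2, 19+36-2, …, 35+3-2, 51+0) = 53
One optimal plan: pieces 3 + 3 + 3 (2 cuts) → $57 − $4 = $53.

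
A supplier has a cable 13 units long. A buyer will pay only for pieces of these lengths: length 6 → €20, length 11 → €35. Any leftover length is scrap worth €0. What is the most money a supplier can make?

Consider every possible first cut. f[k] is the best of p[i]+f[k−i] over all sellable i≤k.
f[1] = 0
f[2] = 0
f[3] = 0
f[4] = 0
f[5] = 0
f[6] = 20
f[7] = 20
f[8] = 20
f[9] = 20
f[10] = 20
f[11] = 35
f[12] = 40  (first piece 6, then f[6]=20)
f[13] = 40
One optimal cutting: pieces 6 + 6 with 1 unit of scrap → €40.

40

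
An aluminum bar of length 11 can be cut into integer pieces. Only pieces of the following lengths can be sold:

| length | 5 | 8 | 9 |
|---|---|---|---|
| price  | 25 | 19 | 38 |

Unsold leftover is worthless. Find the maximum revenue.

Let r[k] be the best obtainable value from length k. For each k, try every first piece i and keep the best of price[i] + r[k−i].
r[1] = 0
r[2] = 0
r[3] = 0
r[4] = 0
r[5] = 25
r[6] = 25
r[7] = 25
r[8] = 25
r[9] = 38
r[10] = 50  (first piece 5, then r[5]=25)
r[11] = 50
One optimal cutting: pieces 5 + 5 with 1 cm of scrap → $50.

50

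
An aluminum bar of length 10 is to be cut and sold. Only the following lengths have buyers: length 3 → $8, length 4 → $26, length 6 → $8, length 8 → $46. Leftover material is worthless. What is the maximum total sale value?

52

Consider every possible first cut. f[k] is the best of p[i]+f[k−i] over all sellable i≤k.
f[1] = 0
f[2] = 0
f[3] = 8
f[4] = max(8+0, 26+0) = 26
f[5] = max(8+0, 26+0) = 26
f[6] = max(8+8, 26+0, 8+0) = 26
f[7] = max(8+26, 26+8, 8+0) = 34
f[8] = max(8+26, 26+26, 8+0, 46+0) = 52
f[9] = max(8+26, 26+26, 8+8, 46+0) = 52
f[10] = max(8+34, 26+26, 8+26, 46+0) = 52
One optimal cutting: pieces 4 + 4 with 2 cm of scrap → $52.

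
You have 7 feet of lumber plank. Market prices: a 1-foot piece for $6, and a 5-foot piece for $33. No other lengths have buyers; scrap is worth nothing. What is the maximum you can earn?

45

Consider every possible first cut. r[k] is the best of p[i]+r[k−i] over all sellable i≤k.
r[1] = 6
r[2] = 12  (first piece 1, then r[1]=6)
r[3] = 18  (first piece 1, then r[2]=12)
r[4] = 24  (first piece 1, then r[3]=18)
r[5] = 33
r[6] = 39  (first piece 1, then r[5]=33)
r[7] = 45  (first piece 1, then r[6]=39)
One optimal cutting: 5 + 1 + 1 → $45.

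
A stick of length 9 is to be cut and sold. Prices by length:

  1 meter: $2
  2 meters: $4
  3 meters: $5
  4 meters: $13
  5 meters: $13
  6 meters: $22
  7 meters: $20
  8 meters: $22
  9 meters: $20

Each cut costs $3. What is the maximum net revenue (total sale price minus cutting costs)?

24

Build r[k] bottom-up: r[k] = max over allowed piece i of (p[i] + r[k−i]) − 3 per cut.
r[1] = 2
r[2] = max(2+2-3, 4+0) = 4
r[3] = max(2+4-3, 4+2-3, 5+0) = 5
r[4] = max(2+5-3, 4+4-3, 5+2-3, 13+0) = 13
r[5] = max(2+13-3, 4+5-3, 5+4-3, 13+2-3, 13+0) = 13
r[6] = max(2+13-3, 4+13-3, 5+5-3, 13+4-3, 13+2-3, 22+0) = 22
r[7] = max(2+22-3, 4+13-3, 5+13-3, …, 22+2-3, 20+0) = 21
r[8] = max(2+21-3, 4+22-3, 5+13-3, …, 20+2-3, 22+0) = 23
r[9] = max(2+23-3, 4+21-3, 5+22-3, …, 22+2-3, 20+0) = 24
One optimal plan: pieces 6 + 3 (1 cut) → $27 − $3 = $24.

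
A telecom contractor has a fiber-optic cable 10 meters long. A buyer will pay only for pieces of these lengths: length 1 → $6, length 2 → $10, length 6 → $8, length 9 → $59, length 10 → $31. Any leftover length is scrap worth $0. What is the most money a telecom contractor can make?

65

Let best[k] be the best obtainable value from length k. For each k, try every first piece i and keep the best of price[i] + best[k−i].
best[1] = 6
best[2] = 12  (first piece 1, then best[1]=6)
best[3] = 18  (first piece 1, then best[2]=12)
best[4] = 24  (first piece 1, then best[3]=18)
best[5] = 30  (first piece 1, then best[4]=24)
best[6] = 36  (first piece 1, then best[5]=30)
best[7] = 42  (first piece 1, then best[6]=36)
best[8] = 48  (first piece 1, then best[7]=42)
best[9] = 59
best[10] = 65  (first piece 1, then best[9]=59)
One optimal cutting: 9 + 1 → $65.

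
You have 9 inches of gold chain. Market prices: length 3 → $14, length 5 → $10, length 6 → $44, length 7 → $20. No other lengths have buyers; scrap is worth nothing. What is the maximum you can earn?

Build r[k] bottom-up: r[k] = max over allowed piece i of (p[i] + r[k−i]).
r[1] = 0
r[2] = 0
r[3] = 14
r[4] = 14
r[5] = 14
r[6] = 44
r[7] = 44
r[8] = 44
r[9] = 58  (first piece 3, then r[6]=44)
One optimal cutting: 6 + 3 → $58.

58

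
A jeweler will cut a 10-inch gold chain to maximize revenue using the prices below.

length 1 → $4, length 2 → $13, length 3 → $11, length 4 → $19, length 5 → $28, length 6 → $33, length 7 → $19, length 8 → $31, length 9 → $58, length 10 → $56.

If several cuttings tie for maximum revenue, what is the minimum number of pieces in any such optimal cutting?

5

Consider every possible first cut. r[k] is the best of p[i]+r[k−i] over all sellable i≤k.
r[1] = 4
r[2] = 13
r[3] = 17  (first piece 1, then r[2]=13)
r[4] = 26  (first piece 2, then r[2]=13)
r[5] = 30  (first piece 1, then r[4]=26)
r[6] = 39  (first piece 2, then r[4]=26)
r[7] = 43  (first piece 1, then r[6]=39)
r[8] = 52  (first piece 2, then r[6]=39)
r[9] = 58
r[10] = 65  (first piece 2, then r[8]=52)
Maximum revenue is $65.
Now minimize piece count subject to staying optimal: for each k, pieces[k] = 1 + min over i with p[i]+r[k−i]=r[k] of pieces[k−i].
pieces[7] = 4
pieces[8] = 4
pieces[9] = 1
pieces[10] = 5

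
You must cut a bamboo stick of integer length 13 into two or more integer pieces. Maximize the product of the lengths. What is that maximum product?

Fill f[k] for k=2..13: at each k try every first piece i and multiply by the better of (k−i) uncut or f[k−i].
f[2] = 1×max(1,0) = 1×1 = 1
f[3] = 1×max(2,1) = 1×2 = 2
f[4] = 2×max(2,1) = 2×2 = 4
f[5] = 2×max(3,2) = 2×3 = 6
f[6] = 3×max(3,2) = 3×3 = 9
f[7] = 2×max(5,6) = 2×6 = 12
f[8] = 2×max(6,9) = 2×9 = 18
f[9] = 3×max(6,9) = 3×9 = 27
f[10] = 2×max(8,18) = 2×18 = 36
f[11] = 2×max(9,27) = 2×27 = 54
f[12] = 3×max(9,27) = 3×27 = 81
f[13] = 2×max(11,54) = 2×54 = 108
One optimal split: 3 + 3 + 3 + 2 + 2; product 3×3×3×2×2 = 108.

108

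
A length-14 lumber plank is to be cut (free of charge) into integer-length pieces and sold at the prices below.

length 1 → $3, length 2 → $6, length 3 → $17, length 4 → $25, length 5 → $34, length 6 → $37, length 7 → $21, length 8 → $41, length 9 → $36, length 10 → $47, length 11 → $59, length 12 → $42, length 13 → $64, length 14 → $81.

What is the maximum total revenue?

Consider every possible first cut. best[k] is the best of p[i]+best[k−i] over all sellable i≤k.
best[1] = 3
best[2] = 6  (first piece 1, then best[1]=3)
best[3] = 17
best[4] = 25
best[5] = 34
best[6] = 37  (first piece 1, then best[5]=34)
best[7] = 42  (first piece 3, then best[4]=25)
best[8] = 51  (first piece 3, then best[5]=34)
best[9] = 59  (first piece 4, then best[5]=34)
best[10] = 68  (first piece 5, then best[5]=34)
best[11] = 71  (first piece 1, then best[10]=68)
best[12] = 76  (first piece 3, then best[9]=59)
best[13] = 85  (first piece 3, then best[10]=68)
best[14] = 93  (first piece 4, then best[10]=68)
One optimal cutting: 5 + 5 + 4 → $34 + $34 + $25 = $93.

93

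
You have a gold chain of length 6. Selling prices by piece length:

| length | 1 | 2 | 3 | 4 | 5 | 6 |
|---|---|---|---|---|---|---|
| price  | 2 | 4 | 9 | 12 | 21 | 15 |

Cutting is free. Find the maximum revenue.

23

Let best[k] be the best obtainable value from length k. For each k, try every first piece i and keep the best of price[i] + best[k−i].
best[1] = 2
best[2] = 4  (first piece 1, then best[1]=2)
best[3] = 9
best[4] = 12
best[5] = 21
best[6] = 23  (first piece 1, then best[5]=21)
One optimal cutting: 5 + 1 → $21 + $2 = $23.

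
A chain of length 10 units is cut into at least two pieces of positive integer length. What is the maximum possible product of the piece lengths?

36

Define f[k] = max over 1≤i<k of i · max(k−i, f[k−i]); the inner max lets the remainder stay uncut if that's better.
f[2] = 1*max(1,0) = 1*1 = 1
f[3] = max(1*2, 2*1) = 2
f[4] = max(1*3, 2*2, 3*1) = 4
f[5] = max(1*4, 2*3, 3*2, 4*1) = 6
f[6] = max(1*6, 2*4, 3*3, 4*2, 5*1) = 9
f[7] = max(1*9, 2*6, 3*4, 4*3, 5*2, 6*1) = 12
f[8] = max(1*12, 2*9, 3*6, …, 6*2, 7*1) = 18
f[9] = max(1*18, 2*12, 3*9, …, 7*2, 8*1) = 27
f[10] = max(1*27, 2*18, 3*12, …, 8*2, 9*1) = 36
One optimal split: 3 + 3 + 2 + 2; product 3*3*2*2 = 36.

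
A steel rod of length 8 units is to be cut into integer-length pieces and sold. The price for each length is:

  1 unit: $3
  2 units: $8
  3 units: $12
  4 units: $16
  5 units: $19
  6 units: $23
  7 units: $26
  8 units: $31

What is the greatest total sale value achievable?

32

Consider every possible first cut. best[k] is the best of p[i]+best[k−i] over all sellable i≤k.
best[1] = 3
best[2] = 8
best[3] = 12
best[4] = 16  (first piece 2, then best[2]=8)
best[5] = 20  (first piece 2, then best[3]=12)
best[6] = 24  (first piece 2, then best[4]=16)
best[7] = 28  (first piece 2, then best[5]=20)
best[8] = 32  (first piece 2, then best[6]=24)
One optimal cutting: 2 + 2 + 2 + 2 → $8 + $8 + $8 + $8 = $32.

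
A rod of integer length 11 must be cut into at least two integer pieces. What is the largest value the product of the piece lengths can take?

Fill P[k] for k=2..11: at each k try every first piece i and multiply by the better of (k−i) uncut or P[k−i].
P[2] = 1·max(1,0) = 1·1 = 1
P[3] = 1·max(2,1) = 1·2 = 2
P[4] = 2·max(2,1) = 2·2 = 4
P[5] = 2·max(3,2) = 2·3 = 6
P[6] = 3·max(3,2) = 3·3 = 9
P[7] = 2·max(5,6) = 2·6 = 12
P[8] = 2·max(6,9) = 2·9 = 18
P[9] = 3·max(6,9) = 3·9 = 27
P[10] = 2·max(8,18) = 2·18 = 36
P[11] = 2·max(9,27) = 2·27 = 54
One optimal split: 3 + 3 + 3 + 2; product 3·3·3·2 = 54.

54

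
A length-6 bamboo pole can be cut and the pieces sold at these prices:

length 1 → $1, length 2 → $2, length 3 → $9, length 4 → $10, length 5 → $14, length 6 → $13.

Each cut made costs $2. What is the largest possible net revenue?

Consider every possible first cut. net[k] is the best of p[i]+net[k−i] over all sellable i≤k, charging 2 whenever i<k.
net[1] = 1
net[2] = max(1+1-2, 2+0) = 2
net[3] = max(1+2-2, 2+1-2, 9+0) = 9
net[4] = max(1+9-2, 2+2-2, 9+1-2, 10+0) = 10
net[5] = max(1+10-2, 2+9-2, 9+2-2, 10+1-2, 14+0) = 14
net[6] = max(1+14-2, 2+10-2, 9+9-2, 10+2-2, 14+1-2, 13+0) = 16
One optimal plan: pieces 3 + 3 (1 cut) → $18 − $2 = $16.

16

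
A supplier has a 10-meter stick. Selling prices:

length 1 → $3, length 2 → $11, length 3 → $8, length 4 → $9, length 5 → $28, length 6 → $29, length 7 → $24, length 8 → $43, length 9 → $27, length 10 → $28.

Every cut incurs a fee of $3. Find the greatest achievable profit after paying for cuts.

Let v[k] be the best obtainable value from length k. For each k, try every first piece i and keep the best of price[i] + v[k−i] minus the 3 cut fee when i<k.
v[1] = 3
v[2] = max(3+3-3, 11+0) = 11
v[3] = max(3+11-3, 11+3-3, 8+0) = 11
v[4] = max(3+11-3, 11+11-3, 8+3-3, 9+0) = 19
v[5] = max(3+19-3, 11+11-3, 8+11-3, 9+3-3, 28+0) = 28
v[6] = max(3+28-3, 11+19-3, 8+11-3, 9+11-3, 28+3-3, 29+0) = 29
v[7] = max(3+29-3, 11+28-3, 8+19-3, …, 29+3-3, 24+0) = 36
v[8] = max(3+36-3, 11+29-3, 8+28-3, …, 24+3-3, 43+0) = 43
v[9] = max(3+43-3, 11+36-3, 8+29-3, …, 43+3-3, 27+0) = 44
v[10] = max(3+44-3, 11+43-3, 8+36-3, …, 27+3-3, 28+0) = 53
One optimal plan: pieces 5 + 5 (1 cut) → $56 − $3 = $53.

53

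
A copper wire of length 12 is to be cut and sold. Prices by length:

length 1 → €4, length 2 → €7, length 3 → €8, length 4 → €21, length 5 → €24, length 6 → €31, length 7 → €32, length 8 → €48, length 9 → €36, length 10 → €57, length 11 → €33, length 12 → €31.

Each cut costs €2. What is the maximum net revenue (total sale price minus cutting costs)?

Consider every possible first cut. r[k] is the best of p[i]+r[k−i] over all sellable i≤k, charging 2 whenever i<k.
r[1] = 4
r[2] = max(4+4-2, 7+0) = 7
r[3] = max(4+7-2, 7+4-2, 8+0) = 9
r[4] = max(4+9-2, 7+7-2, 8+4-2, 21+0) = 21
r[5] = max(4+21-2, 7+9-2, 8+7-2, 21+4-2, 24+0) = 24
r[6] = max(4+24-2, 7+21-2, 8+9-2, 21+7-2, 24+4-2, 31+0) = 31
r[7] = max(4+31-2, 7+24-2, 8+21-2, …, 31+4-2, 32+0) = 33
r[8] = max(4+33-2, 7+31-2, 8+24-2, …, 32+4-2, 48+0) = 48
r[9] = max(4+48-2, 7+33-2, 8+31-2, …, 48+4-2, 36+0) = 50
r[10] = max(4+50-2, 7+48-2, 8+33-2, …, 36+4-2, 57+0) = 57
r[11] = max(4+57-2, 7+50-2, 8+48-2, …, 57+4-2, 33+0) = 59
r[12] = max(4+59-2, 7+57-2, 8+50-2, …, 33+4-2, 31+0) = 67
One optimal plan: pieces 8 + 4 (1 cut) → €69 − €2 = €67.

67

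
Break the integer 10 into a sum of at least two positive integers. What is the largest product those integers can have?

36

Fill m[k] for k=2..10: at each k try every first piece i and multiply by the better of (k−i) uncut or m[k−i].
m[2] = 1×max(1,0) = 1×1 = 1
m[3] = 1×max(2,1) = 1×2 = 2
m[4] = 2×max(2,1) = 2×2 = 4
m[5] = 2×max(3,2) = 2×3 = 6
m[6] = 3×max(3,2) = 3×3 = 9
m[7] = 2×max(5,6) = 2×6 = 12
m[8] = 2×max(6,9) = 2×9 = 18
m[9] = 3×max(6,9) = 3×9 = 27
m[10] = 2×max(8,18) = 2×18 = 36
One optimal split: 3 + 3 + 2 + 2; product 3×3×2×2 = 36.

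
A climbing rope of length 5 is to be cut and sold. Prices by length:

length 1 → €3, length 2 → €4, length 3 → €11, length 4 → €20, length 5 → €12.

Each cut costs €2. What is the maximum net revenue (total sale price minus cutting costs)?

21

Build v[k] bottom-up: v[k] = max over allowed piece i of (p[i] + v[k−i]) − 2 per cut.
v[1] = 3
v[2] = max(3+3-2, 4+0) = 4
v[3] = max(3+4-2, 4+3-2, 11+0) = 11
v[4] = max(3+11-2, 4+4-2, 11+3-2, 20+0) = 20
v[5] = max(3+20-2, 4+11-2, 11+4-2, 20+3-2, 12+0) = 21
One optimal plan: pieces 4 + 1 (1 cut) → €23 − €2 = €21.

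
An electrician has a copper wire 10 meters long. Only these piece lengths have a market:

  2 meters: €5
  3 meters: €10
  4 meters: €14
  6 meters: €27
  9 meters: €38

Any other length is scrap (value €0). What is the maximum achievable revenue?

41

Let r[k] be the best obtainable value from length k. For each k, try every first piece i and keep the best of price[i] + r[k−i].
r[1] = 0
r[2] = 5
r[3] = max(5+0, 10+0) = 10
r[4] = max(5+5, 10+0, 14+0) = 14
r[5] = max(5+10, 10+5, 14+0) = 15
r[6] = max(5+14, 10+10, 14+5, 27+0) = 27
r[7] = max(5+15, 10+14, 14+10, 27+0) = 27
r[8] = max(5+27, 10+15, 14+14, 27+5) = 32
r[9] = max(5+27, 10+27, 14+15, 27+10, 38+0) = 38
r[10] = max(5+32, 10+27, 14+27, 27+14, 38+0) = 41
One optimal cutting: 6 + 4 → €41.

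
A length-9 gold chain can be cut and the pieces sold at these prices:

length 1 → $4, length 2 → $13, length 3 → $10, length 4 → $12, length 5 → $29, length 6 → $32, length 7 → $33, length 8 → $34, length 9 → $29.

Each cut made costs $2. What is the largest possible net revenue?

Let v[k] be the best obtainable value from length k. For each k, try every first piece i and keep the best of price[i] + v[k−i] minus the 2 cut fee when i<k.
v[1] = 4
v[2] = 13
v[3] = 15  (first piece 1, then v[2]=13)
v[4] = 24  (first piece 2, then v[2]=13)
v[5] = 29
v[6] = 35  (first piece 2, then v[4]=24)
v[7] = 40  (first piece 2, then v[5]=29)
v[8] = 46  (first piece 2, then v[6]=35)
v[9] = 51  (first piece 2, then v[7]=40)
One optimal plan: pieces 5 + 2 + 2 (2 cuts) → $55 − $4 = $51.

51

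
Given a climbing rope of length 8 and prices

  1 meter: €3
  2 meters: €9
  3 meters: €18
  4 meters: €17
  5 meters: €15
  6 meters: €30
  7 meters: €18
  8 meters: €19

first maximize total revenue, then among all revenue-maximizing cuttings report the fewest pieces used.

Build r[k] bottom-up: r[k] = max over allowed piece i of (p[i] + r[k−i]).
r[1] = 3
r[2] = max(3+3, 9+0) = 9
r[3] = max(3+9, 9+3, 18+0) = 18
r[4] = max(3+18, 9+9, 18+3, 17+0) = 21
r[5] = max(3+21, 9+18, 18+9, 17+3, 15+0) = 27
r[6] = max(3+27, 9+21, 18+18, 17+9, 15+3, 30+0) = 36
r[7] = max(3+36, 9+27, 18+21, …, 30+3, 18+0) = 39
r[8] = max(3+39, 9+36, 18+27, …, 18+3, 19+0) = 45
Maximum revenue is €45.
Now minimize piece count subject to staying optimal: for each k, pieces[k] = 1 + min over i with p[i]+r[k−i]=r[k] of pieces[k−i].
pieces[5] = 2
pieces[6] = 2
pieces[7] = 3
pieces[8] = 3

3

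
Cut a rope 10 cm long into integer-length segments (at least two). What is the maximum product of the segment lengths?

36

Fill m[k] for k=2..10: at each k try every first piece i and multiply by the better of (k−i) uncut or m[k−i].
Small cases: m[2]=1, m[3]=2.
m[4] = 2·max(2,1) = 2·2 = 4
m[5] = 2·max(3,2) = 2·3 = 6
m[6] = 3·max(3,2) = 3·3 = 9
m[7] = 2·max(5,6) = 2·6 = 12
m[8] = 2·max(6,9) = 2·9 = 18
m[9] = 3·max(6,9) = 3·9 = 27
m[10] = 2·max(8,18) = 2·18 = 36
One optimal split: 3 + 3 + 2 + 2; product 3·3·2·2 = 36.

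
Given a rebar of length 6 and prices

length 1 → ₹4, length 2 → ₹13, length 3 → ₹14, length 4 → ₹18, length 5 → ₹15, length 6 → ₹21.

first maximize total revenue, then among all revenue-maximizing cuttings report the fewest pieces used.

3

Consider every possible first cut. r[k] is the best of p[i]+r[k−i] over all sellable i≤k.
r[1] = 4
r[2] = 13
r[3] = 17  (first piece 1, then r[2]=13)
r[4] = 26  (first piece 2, then r[2]=13)
r[5] = 30  (first piece 1, then r[4]=26)
r[6] = 39  (first piece 2, then r[4]=26)
Maximum revenue is ₹39.
Now minimize piece count subject to staying optimal: for each k, pieces[k] = 1 + min over i with p[i]+r[k−i]=r[k] of pieces[k−i].
pieces[3] = 2
pieces[4] = 2
pieces[5] = 3
pieces[6] = 3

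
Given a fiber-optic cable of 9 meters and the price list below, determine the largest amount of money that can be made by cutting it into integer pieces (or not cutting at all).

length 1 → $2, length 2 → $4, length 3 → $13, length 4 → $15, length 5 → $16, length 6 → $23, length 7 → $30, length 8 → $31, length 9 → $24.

39

Let best[k] be the best obtainable value from length k. For each k, try every first piece i and keep the best of price[i] + best[k−i].
best[1] = 2
best[2] = 4  (first piece 1, then best[1]=2)
best[3] = 13
best[4] = 15  (first piece 1, then best[3]=13)
best[5] = 17  (first piece 1, then best[4]=15)
best[6] = 26  (first piece 3, then best[3]=13)
best[7] = 30
best[8] = 32  (first piece 1, then best[7]=30)
best[9] = 39  (first piece 3, then best[6]=26)
One optimal cutting: 3 + 3 + 3 → $13 + $13 + $13 = $39.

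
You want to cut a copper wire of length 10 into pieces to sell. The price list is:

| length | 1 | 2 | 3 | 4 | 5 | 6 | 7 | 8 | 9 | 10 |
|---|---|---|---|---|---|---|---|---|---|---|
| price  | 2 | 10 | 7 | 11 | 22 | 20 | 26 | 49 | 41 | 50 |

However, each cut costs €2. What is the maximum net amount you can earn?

57

Let v[k] be the best obtainable value from length k. For each k, try every first piece i and keep the best of price[i] + v[k−i] minus the 2 cut fee when i<k.
v[1] = 2
v[2] = max(2+2-2, 10+0) = 10
v[3] = max(2+10-2, 10+2-2, 7+0) = 10
v[4] = max(2+10-2, 10+10-2, 7+2-2, 11+0) = 18
v[5] = max(2+18-2, 10+10-2, 7+10-2, 11+2-2, 22+0) = 22
v[6] = max(2+22-2, 10+18-2, 7+10-2, 11+10-2, 22+2-2, 20+0) = 26
v[7] = max(2+26-2, 10+22-2, 7+18-2, …, 20+2-2, 26+0) = 30
v[8] = max(2+30-2, 10+26-2, 7+22-2, …, 26+2-2, 49+0) = 49
v[9] = max(2+49-2, 10+30-2, 7+26-2, …, 49+2-2, 41+0) = 49
v[10] = max(2+49-2, 10+49-2, 7+30-2, …, 41+2-2, 50+0) = 57
One optimal plan: pieces 8 + 2 (1 cut) → €59 − €2 = €57.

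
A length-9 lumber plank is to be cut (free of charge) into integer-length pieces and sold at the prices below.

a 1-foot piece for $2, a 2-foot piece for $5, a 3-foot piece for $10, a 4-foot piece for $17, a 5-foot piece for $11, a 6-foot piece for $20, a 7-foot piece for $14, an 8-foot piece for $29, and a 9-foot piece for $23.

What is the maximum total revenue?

36

Build best[k] bottom-up: best[k] = max over allowed piece i of (p[i] + best[k−i]).
best[1] = 2
best[2] = 5
best[3] = 10
best[4] = 17
best[5] = 19  (first piece 1, then best[4]=17)
best[6] = 22  (first piece 2, then best[4]=17)
best[7] = 27  (first piece 3, then best[4]=17)
best[8] = 34  (first piece 4, then best[4]=17)
best[9] = 36  (first piece 1, then best[8]=34)
One optimal cutting: 4 + 4 + 1 → $17 + $17 + $2 = $36.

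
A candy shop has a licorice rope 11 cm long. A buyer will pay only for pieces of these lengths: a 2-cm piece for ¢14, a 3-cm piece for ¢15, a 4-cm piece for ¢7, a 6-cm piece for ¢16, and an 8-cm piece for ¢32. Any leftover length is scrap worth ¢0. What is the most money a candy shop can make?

Let best[k] be the best obtainable value from length k. For each k, try every first piece i and keep the best of price[i] + best[k−i].
best[1] = 0
best[2] = 14
best[3] = 15
best[4] = 28  (first piece 2, then best[2]=14)
best[5] = 29  (first piece 2, then best[3]=15)
best[6] = 42  (first piece 2, then best[4]=28)
best[7] = 43  (first piece 2, then best[5]=29)
best[8] = 56  (first piece 2, then best[6]=42)
best[9] = 57  (first piece 2, then best[7]=43)
best[10] = 70  (first piece 2, then best[8]=56)
best[11] = 71  (first piece 2, then best[9]=57)
One optimal cutting: 3 + 2 + 2 + 2 + 2 → ¢71.

71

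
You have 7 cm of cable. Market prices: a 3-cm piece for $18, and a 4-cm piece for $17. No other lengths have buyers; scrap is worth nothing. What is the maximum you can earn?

36

Consider every possible first cut. best[k] is the best of p[i]+best[k−i] over all sellable i≤k.
best[1] = 0
best[2] = 0
best[3] = 18
best[4] = max(18+0, 17+0) = 18
best[5] = max(18+0, 17+0) = 18
best[6] = max(18+18, 17+0) = 36
best[7] = max(18+18, 17+18) = 36
One optimal cutting: pieces 3 + 3 with 1 cm of scrap → $36.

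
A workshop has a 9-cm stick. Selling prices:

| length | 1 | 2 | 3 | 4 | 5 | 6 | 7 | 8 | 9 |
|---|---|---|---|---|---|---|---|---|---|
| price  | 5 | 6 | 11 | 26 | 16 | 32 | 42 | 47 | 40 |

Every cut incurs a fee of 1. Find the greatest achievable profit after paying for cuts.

55

Build r[k] bottom-up: r[k] = max over allowed piece i of (p[i] + r[k−i]) − 1 per cut.
r[1] = 5
r[2] = max(5+5-1, 6+0) = 9
r[3] = max(5+9-1, 6+5-1, 11+0) = 13
r[4] = max(5+13-1, 6+9-1, 11+5-1, 26+0) = 26
r[5] = max(5+26-1, 6+13-1, 11+9-1, 26+5-1, 16+0) = 30
r[6] = max(5+30-1, 6+26-1, 11+13-1, 26+9-1, 16+5-1, 32+0) = 34
r[7] = max(5+34-1, 6+30-1, 11+26-1, …, 32+5-1, 42+0) = 42
r[8] = max(5+42-1, 6+34-1, 11+30-1, …, 42+5-1, 47+0) = 51
r[9] = max(5+51-1, 6+42-1, 11+34-1, …, 47+5-1, 40+0) = 55
One optimal plan: pieces 4 + 4 + 1 (2 cuts) → 57 − 2 = 55.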